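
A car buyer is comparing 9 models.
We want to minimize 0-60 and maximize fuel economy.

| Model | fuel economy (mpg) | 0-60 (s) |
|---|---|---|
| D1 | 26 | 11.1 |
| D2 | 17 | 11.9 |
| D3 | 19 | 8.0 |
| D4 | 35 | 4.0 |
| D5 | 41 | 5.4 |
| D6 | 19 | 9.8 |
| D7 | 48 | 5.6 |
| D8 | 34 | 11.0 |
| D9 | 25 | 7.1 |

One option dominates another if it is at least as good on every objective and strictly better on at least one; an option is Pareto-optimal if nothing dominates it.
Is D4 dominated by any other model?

D1: worse on fuel economy (26 vs 35).
D2: worse on fuel economy (17 vs 35).
D3: worse on fuel economy (19 vs 35).
D5: worse on 0-60 (5.4 vs 4.0).
D6: worse on fuel economy (19 vs 35).
D7: worse on 0-60 (5.6 vs 4.0).
D8: worse on fuel economy (34 vs 35).
D9: worse on fuel economy (25 vs 35).
No option is at least as good as D4 on every objective and strictly better on one.

No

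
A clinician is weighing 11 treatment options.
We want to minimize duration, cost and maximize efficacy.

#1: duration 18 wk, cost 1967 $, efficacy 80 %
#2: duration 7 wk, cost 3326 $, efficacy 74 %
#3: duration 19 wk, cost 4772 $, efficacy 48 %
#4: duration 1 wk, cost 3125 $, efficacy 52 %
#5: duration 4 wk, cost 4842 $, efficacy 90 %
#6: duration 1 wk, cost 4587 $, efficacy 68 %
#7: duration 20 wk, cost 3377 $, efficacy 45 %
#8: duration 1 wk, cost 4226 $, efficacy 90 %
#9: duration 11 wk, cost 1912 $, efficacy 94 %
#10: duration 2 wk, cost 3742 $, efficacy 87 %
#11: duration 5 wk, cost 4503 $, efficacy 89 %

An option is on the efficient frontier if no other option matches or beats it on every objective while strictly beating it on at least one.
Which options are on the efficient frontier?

#2, #4, #8, #9, #10

#1: dominated by #9 (duration 11≤18, cost 1912≤1967, efficacy 94≥80).
#2: not dominated.
#3: dominated by #1 (duration 18≤19, cost 1967≤4772, efficacy 80≥48).
#4: not dominated.
#5: dominated by #8 (duration 1≤4, cost 4226≤4842, efficacy 90≥90).
#6: dominated by #8 (duration 1≤1, cost 4226≤4587, efficacy 90≥68).
#7: dominated by #1 (duration 18≤20, cost 1967≤3377, efficacy 80≥45).
#8: not dominated.
#9: not dominated (best cost).
#10: not dominated.
#11: dominated by #8 (duration 1≤5, cost 4226≤4503, efficacy 90≥89).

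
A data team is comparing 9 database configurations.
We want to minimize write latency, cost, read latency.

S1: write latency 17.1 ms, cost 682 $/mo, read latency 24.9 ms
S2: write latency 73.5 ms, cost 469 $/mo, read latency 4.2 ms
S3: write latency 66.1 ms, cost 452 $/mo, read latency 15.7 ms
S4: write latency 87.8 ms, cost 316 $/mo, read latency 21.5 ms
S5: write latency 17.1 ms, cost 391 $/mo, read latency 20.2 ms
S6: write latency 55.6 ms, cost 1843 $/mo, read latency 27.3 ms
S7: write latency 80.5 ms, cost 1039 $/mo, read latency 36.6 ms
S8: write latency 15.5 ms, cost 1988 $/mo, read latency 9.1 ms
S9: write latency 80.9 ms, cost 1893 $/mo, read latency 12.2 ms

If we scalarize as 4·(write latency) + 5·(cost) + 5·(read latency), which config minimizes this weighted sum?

S1: 4·17.1 + 5·682 + 5·24.9 = 3602.9
S2: 4·73.5 + 5·469 + 5·4.2 = 2660.0
S3: 4·66.1 + 5·452 + 5·15.7 = 2602.9
S4: 4·87.8 + 5·316 + 5·21.5 = 2038.7
S5: 4·17.1 + 5·391 + 5·20.2 = 2124.4
S6: 4·55.6 + 5·1843 + 5·27.3 = 9573.9
S7: 4·80.5 + 5·1039 + 5·36.6 = 5700.0
S8: 4·15.5 + 5·1988 + 5·9.1 = 10047.5
S9: 4·80.9 + 5·1893 + 5·12.2 = 9849.6
Lowest: S4 at 2038.7.

S4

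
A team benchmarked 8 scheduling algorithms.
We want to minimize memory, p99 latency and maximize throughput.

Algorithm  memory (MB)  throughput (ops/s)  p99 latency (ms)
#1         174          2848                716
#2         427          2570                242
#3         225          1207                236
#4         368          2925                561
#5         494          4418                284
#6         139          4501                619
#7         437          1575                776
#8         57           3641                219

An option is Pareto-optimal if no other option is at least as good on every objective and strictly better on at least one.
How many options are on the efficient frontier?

3

#1: dominated by #6 (memory 139≤174, throughput 4501≥2848, p99 latency 619≤716).
#2: dominated by #8 (memory 57≤427, throughput 3641≥2570, p99 latency 219≤242).
#3: dominated by #8 (memory 57≤225, throughput 3641≥1207, p99 latency 219≤236).
#4: dominated by #8 (memory 57≤368, throughput 3641≥2925, p99 latency 219≤561).
#5: not dominated.
#6: not dominated (best throughput).
#7: dominated by #1 (memory 174≤437, throughput 2848≥1575, p99 latency 716≤776).
#8: not dominated (best memory).
Pareto-optimal: #5, #6, #8 → 3.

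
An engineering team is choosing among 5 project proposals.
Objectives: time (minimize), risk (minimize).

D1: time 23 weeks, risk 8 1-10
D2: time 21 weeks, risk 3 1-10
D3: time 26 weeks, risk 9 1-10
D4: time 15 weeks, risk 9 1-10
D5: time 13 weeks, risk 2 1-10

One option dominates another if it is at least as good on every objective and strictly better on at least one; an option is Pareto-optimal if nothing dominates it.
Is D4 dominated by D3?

No

D3 vs D4: D3 is worse on time (26 vs 15), so it does not dominate D4.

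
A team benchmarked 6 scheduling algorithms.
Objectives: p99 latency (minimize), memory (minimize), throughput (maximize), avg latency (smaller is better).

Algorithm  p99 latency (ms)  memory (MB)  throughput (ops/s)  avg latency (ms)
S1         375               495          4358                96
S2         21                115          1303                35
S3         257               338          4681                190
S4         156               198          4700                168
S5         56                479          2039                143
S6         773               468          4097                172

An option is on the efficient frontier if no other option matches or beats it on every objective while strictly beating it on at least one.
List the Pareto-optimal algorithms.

S1, S2, S4, S5

S1: not dominated.
S2: not dominated (best p99 latency).
S3: dominated by S4 (p99 latency 156≤257, memory 198≤338, throughput 4700≥4681, avg latency 168≤190).
S4: not dominated (best throughput).
S5: not dominated.
S6: dominated by S4 (p99 latency 156≤773, memory 198≤468, throughput 4700≥4097, avg latency 168≤172).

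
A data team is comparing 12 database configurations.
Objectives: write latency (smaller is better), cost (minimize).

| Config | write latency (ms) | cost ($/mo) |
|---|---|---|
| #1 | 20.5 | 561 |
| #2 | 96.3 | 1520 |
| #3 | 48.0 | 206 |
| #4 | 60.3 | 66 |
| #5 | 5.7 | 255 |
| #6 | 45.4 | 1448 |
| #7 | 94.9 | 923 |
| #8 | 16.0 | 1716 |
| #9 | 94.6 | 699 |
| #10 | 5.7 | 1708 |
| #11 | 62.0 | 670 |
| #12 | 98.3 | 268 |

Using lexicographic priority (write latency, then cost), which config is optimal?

#5

First minimize write latency: best is 5.7, kept {#5, #10}.
Then minimize cost: best is 255, kept {#5}.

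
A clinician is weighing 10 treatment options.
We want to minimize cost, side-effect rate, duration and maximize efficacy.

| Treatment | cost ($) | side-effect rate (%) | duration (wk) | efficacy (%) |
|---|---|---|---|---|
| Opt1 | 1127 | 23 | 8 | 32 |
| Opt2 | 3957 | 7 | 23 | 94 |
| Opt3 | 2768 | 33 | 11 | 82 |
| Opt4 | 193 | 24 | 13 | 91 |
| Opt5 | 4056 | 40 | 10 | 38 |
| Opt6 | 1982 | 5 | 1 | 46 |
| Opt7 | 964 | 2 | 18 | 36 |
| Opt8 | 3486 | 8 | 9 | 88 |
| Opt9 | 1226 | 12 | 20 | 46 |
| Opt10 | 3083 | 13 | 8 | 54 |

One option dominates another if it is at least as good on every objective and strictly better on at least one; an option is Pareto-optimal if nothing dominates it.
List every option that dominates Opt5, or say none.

Opt6, Opt8, Opt10

Opt6: cost 1982≤4056, side-effect rate 5≤40, duration 1≤10, efficacy 46≥38 — dominates Opt5.
Opt8: cost 3486≤4056, side-effect rate 8≤40, duration 9≤10, efficacy 88≥38 — dominates Opt5.
Opt10: cost 3083≤4056, side-effect rate 13≤40, duration 8≤10, efficacy 54≥38 — dominates Opt5.
Others (Opt1, Opt2, Opt3, Opt4, Opt7, Opt9) are each worse than Opt5 on at least one objective.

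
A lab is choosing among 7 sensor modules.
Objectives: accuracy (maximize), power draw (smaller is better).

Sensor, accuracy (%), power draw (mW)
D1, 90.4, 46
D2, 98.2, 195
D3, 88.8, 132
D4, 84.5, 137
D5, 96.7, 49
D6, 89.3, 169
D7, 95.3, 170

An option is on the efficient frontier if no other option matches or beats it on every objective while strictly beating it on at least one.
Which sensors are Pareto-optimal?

D1, D2, D5

D1: not dominated (best power draw).
D2: not dominated (best accuracy).
D3: dominated by D1 (accuracy 90.4≥88.8, power draw 46≤132).
D4: dominated by D1 (accuracy 90.4≥84.5, power draw 46≤137).
D5: not dominated.
D6: dominated by D1 (accuracy 90.4≥89.3, power draw 46≤169).
D7: dominated by D5 (accuracy 96.7≥95.3, power draw 49≤170).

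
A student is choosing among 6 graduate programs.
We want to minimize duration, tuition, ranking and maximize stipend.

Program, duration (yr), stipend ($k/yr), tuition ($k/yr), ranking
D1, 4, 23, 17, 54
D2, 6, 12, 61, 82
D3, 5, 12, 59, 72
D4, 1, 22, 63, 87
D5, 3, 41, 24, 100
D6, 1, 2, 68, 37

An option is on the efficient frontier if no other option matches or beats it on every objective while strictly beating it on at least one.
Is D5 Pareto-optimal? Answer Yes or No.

D1: worse on duration (4 vs 3).
D2: worse on duration (6 vs 3).
D3: worse on duration (5 vs 3).
D4: worse on stipend (22 vs 41).
D6: worse on stipend (2 vs 41).
No option is at least as good as D5 on every objective and strictly better on one.

Yes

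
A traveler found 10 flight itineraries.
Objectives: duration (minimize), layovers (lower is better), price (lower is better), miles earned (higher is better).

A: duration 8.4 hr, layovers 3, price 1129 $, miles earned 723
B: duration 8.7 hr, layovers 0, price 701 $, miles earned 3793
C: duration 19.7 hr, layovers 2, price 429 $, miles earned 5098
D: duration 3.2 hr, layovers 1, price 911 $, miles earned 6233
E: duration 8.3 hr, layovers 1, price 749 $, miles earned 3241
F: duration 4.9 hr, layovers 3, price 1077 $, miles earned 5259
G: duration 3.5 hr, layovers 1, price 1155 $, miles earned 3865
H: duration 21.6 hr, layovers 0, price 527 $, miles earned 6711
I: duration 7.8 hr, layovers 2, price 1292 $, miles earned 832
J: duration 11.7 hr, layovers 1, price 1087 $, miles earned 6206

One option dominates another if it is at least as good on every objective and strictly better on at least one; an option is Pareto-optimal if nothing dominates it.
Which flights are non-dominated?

B, C, D, E, H

A: dominated by D (duration 3.2≤8.4, layovers 1≤3, price 911≤1129, miles earned 6233≥723).
B: not dominated.
C: not dominated (best price).
D: not dominated (best duration).
E: not dominated.
F: dominated by D (duration 3.2≤4.9, layovers 1≤3, price 911≤1077, miles earned 6233≥5259).
G: dominated by D (duration 3.2≤3.5, layovers 1≤1, price 911≤1155, miles earned 6233≥3865).
H: not dominated (best miles earned).
I: dominated by D (duration 3.2≤7.8, layovers 1≤2, price 911≤1292, miles earned 6233≥832).
J: dominated by D (duration 3.2≤11.7, layovers 1≤1, price 911≤1087, miles earned 6233≥6206).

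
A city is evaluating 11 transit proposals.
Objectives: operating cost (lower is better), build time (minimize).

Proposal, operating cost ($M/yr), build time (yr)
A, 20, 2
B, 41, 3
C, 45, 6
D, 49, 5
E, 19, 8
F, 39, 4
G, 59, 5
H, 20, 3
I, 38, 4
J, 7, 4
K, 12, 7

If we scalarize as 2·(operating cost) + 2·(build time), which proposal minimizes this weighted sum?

J

A: 2·20 + 2·2 = 44
B: 2·41 + 2·3 = 88
C: 2·45 + 2·6 = 102
D: 2·49 + 2·5 = 108
E: 2·19 + 2·8 = 54
F: 2·39 + 2·4 = 86
G: 2·59 + 2·5 = 128
H: 2·20 + 2·3 = 46
I: 2·38 + 2·4 = 84
J: 2·7 + 2·4 = 22
K: 2·12 + 2·7 = 38
Lowest: J at 22.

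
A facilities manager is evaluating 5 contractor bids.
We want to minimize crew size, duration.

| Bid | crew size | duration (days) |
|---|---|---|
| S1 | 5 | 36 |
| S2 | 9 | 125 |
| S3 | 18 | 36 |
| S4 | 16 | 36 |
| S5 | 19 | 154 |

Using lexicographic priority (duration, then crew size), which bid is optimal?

First minimize duration: best is 36, kept {S1, S3, S4}.
Then minimize crew size: best is 5, kept {S1}.

S1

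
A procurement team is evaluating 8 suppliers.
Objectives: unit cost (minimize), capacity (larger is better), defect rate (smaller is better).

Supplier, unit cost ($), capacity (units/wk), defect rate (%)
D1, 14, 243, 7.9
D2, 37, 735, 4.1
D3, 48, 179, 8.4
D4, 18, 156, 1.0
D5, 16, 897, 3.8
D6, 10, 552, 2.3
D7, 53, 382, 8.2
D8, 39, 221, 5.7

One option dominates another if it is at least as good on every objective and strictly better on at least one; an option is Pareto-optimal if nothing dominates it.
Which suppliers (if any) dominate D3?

D1, D2, D5, D6, D8

D1: unit cost 14≤48, capacity 243≥179, defect rate 7.9≤8.4 — dominates D3.
D2: unit cost 37≤48, capacity 735≥179, defect rate 4.1≤8.4 — dominates D3.
D5: unit cost 16≤48, capacity 897≥179, defect rate 3.8≤8.4 — dominates D3.
D6: unit cost 10≤48, capacity 552≥179, defect rate 2.3≤8.4 — dominates D3.
D8: unit cost 39≤48, capacity 221≥179, defect rate 5.7≤8.4 — dominates D3.
Others (D4, D7) are each worse than D3 on at least one objective.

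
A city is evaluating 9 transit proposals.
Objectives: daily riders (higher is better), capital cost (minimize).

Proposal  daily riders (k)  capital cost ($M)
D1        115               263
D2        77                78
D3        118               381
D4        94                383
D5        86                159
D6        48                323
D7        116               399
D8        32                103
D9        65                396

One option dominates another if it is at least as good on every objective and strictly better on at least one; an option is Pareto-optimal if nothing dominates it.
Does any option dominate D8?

Yes

D2 vs D8: daily riders 77≥32, capital cost 78≤103 — D2 is at least as good on every objective and strictly better on at least one, so D2 dominates D8.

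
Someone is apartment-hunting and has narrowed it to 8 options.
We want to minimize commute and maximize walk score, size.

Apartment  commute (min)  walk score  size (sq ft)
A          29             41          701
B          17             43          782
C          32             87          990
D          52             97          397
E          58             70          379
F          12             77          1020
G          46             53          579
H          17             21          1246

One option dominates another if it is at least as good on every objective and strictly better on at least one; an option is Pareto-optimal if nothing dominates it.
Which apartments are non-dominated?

C, D, F, H

A: dominated by B (commute 17≤29, walk score 43≥41, size 782≥701).
B: dominated by F (commute 12≤17, walk score 77≥43, size 1020≥782).
C: not dominated.
D: not dominated (best walk score).
E: dominated by C (commute 32≤58, walk score 87≥70, size 990≥379).
F: not dominated (best commute).
G: dominated by C (commute 32≤46, walk score 87≥53, size 990≥579).
H: not dominated (best size).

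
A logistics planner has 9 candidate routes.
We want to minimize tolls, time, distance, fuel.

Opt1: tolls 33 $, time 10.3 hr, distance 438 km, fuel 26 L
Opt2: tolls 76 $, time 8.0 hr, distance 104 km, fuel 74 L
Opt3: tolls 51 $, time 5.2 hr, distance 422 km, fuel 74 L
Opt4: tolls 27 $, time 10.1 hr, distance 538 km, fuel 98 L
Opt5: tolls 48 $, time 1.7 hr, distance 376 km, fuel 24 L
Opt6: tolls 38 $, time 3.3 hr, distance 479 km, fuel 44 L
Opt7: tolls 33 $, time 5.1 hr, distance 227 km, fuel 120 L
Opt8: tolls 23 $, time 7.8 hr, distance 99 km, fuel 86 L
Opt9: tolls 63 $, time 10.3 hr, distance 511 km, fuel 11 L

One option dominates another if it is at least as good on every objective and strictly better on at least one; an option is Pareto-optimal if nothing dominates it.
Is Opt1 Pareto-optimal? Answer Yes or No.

Opt2: worse on tolls (76 vs 33).
Opt3: worse on tolls (51 vs 33).
Opt4: worse on distance (538 vs 438).
Opt5: worse on tolls (48 vs 33).
Opt6: worse on tolls (38 vs 33).
Opt7: worse on fuel (120 vs 26).
Opt8: worse on fuel (86 vs 26).
Opt9: worse on tolls (63 vs 33).
No option is at least as good as Opt1 on every objective and strictly better on one.

Yes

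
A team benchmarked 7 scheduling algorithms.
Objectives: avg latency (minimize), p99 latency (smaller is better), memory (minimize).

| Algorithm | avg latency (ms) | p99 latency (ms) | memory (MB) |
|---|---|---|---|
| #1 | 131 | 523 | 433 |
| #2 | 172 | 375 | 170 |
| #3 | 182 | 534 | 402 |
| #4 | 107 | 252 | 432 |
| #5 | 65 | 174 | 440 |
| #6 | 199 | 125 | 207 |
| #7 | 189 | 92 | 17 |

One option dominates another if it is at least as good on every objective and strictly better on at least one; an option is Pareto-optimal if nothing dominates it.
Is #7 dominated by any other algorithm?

#1: worse on p99 latency (523 vs 92).
#2: worse on p99 latency (375 vs 92).
#3: worse on p99 latency (534 vs 92).
#4: worse on p99 latency (252 vs 92).
#5: worse on p99 latency (174 vs 92).
#6: worse on avg latency (199 vs 189).
No option is at least as good as #7 on every objective and strictly better on one.

No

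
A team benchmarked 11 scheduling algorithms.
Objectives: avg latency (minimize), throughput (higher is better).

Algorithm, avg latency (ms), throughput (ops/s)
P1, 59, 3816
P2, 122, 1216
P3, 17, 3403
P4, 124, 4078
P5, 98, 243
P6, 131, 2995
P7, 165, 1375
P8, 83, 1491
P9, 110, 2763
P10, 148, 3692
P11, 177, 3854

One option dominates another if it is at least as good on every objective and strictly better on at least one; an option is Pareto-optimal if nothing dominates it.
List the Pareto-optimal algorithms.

P1: not dominated.
P2: dominated by P1 (avg latency 59≤122, throughput 3816≥1216).
P3: not dominated (best avg latency).
P4: not dominated (best throughput).
P5: dominated by P1 (avg latency 59≤98, throughput 3816≥243).
P6: dominated by P1 (avg latency 59≤131, throughput 3816≥2995).
P7: dominated by P1 (avg latency 59≤165, throughput 3816≥1375).
P8: dominated by P1 (avg latency 59≤83, throughput 3816≥1491).
P9: dominated by P1 (avg latency 59≤110, throughput 3816≥2763).
P10: dominated by P1 (avg latency 59≤148, throughput 3816≥3692).
P11: dominated by P4 (avg latency 124≤177, throughput 4078≥3854).

P1, P3, P4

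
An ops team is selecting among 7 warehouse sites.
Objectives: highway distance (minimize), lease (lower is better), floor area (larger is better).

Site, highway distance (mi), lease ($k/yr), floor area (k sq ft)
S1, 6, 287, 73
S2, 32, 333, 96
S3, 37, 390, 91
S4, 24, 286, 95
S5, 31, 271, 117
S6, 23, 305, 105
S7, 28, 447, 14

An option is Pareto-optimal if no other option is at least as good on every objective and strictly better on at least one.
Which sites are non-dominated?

S1: not dominated (best highway distance).
S2: dominated by S5 (highway distance 31≤32, lease 271≤333, floor area 117≥96).
S3: dominated by S2 (highway distance 32≤37, lease 333≤390, floor area 96≥91).
S4: not dominated.
S5: not dominated (best lease).
S6: not dominated.
S7: dominated by S1 (highway distance 6≤28, lease 287≤447, floor area 73≥14).

S1, S4, S5, S6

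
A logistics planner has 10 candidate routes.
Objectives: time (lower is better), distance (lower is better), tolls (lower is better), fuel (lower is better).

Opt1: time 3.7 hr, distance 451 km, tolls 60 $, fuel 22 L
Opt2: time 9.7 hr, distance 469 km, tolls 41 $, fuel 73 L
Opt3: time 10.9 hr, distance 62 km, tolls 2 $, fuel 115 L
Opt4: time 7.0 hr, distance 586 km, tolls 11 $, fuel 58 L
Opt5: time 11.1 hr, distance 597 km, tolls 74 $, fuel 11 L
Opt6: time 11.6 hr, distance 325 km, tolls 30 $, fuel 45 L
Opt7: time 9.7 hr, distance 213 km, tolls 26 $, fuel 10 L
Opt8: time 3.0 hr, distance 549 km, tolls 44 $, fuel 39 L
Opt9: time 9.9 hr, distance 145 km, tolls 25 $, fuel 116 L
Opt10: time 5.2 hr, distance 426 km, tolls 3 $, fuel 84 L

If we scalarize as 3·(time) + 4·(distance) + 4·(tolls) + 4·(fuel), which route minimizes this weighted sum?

Opt3

Opt1: 3·3.7 + 4·451 + 4·60 + 4·22 = 2143.1
Opt2: 3·9.7 + 4·469 + 4·41 + 4·73 = 2361.1
Opt3: 3·10.9 + 4·62 + 4·2 + 4·115 = 748.7
Opt4: 3·7.0 + 4·586 + 4·11 + 4·58 = 2641.0
Opt5: 3·11.1 + 4·597 + 4·74 + 4·11 = 2761.3
Opt6: 3·11.6 + 4·325 + 4·30 + 4·45 = 1634.8
Opt7: 3·9.7 + 4·213 + 4·26 + 4·10 = 1025.1
Opt8: 3·3.0 + 4·549 + 4·44 + 4·39 = 2537.0
Opt9: 3·9.9 + 4·145 + 4·25 + 4·116 = 1173.7
Opt10: 3·5.2 + 4·426 + 4·3 + 4·84 = 2067.6
Lowest: Opt3 at 748.7.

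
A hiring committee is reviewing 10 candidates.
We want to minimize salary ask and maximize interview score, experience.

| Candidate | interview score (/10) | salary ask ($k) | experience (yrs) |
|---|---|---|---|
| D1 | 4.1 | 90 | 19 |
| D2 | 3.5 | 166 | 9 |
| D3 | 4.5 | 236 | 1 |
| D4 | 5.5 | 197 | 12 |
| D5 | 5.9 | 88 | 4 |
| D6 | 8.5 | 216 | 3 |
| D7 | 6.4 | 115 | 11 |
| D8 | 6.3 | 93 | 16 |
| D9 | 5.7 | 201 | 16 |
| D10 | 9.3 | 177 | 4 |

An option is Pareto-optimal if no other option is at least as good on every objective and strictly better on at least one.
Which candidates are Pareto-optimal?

D1, D5, D7, D8, D10

D1: not dominated (best experience).
D2: dominated by D1 (interview score 4.1≥3.5, salary ask 90≤166, experience 19≥9).
D3: dominated by D4 (interview score 5.5≥4.5, salary ask 197≤236, experience 12≥1).
D4: dominated by D8 (interview score 6.3≥5.5, salary ask 93≤197, experience 16≥12).
D5: not dominated (best salary ask).
D6: dominated by D10 (interview score 9.3≥8.5, salary ask 177≤216, experience 4≥3).
D7: not dominated.
D8: not dominated.
D9: dominated by D8 (interview score 6.3≥5.7, salary ask 93≤201, experience 16≥16).
D10: not dominated (best interview score).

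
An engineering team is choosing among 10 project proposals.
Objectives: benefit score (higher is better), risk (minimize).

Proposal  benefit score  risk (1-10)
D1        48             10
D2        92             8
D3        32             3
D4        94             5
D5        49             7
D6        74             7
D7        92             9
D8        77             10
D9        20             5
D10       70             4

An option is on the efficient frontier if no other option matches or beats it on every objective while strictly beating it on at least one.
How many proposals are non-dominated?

D1: dominated by D2 (benefit score 92≥48, risk 8≤10).
D2: dominated by D4 (benefit score 94≥92, risk 5≤8).
D3: not dominated (best risk).
D4: not dominated (best benefit score).
D5: dominated by D4 (benefit score 94≥49, risk 5≤7).
D6: dominated by D4 (benefit score 94≥74, risk 5≤7).
D7: dominated by D2 (benefit score 92≥92, risk 8≤9).
D8: dominated by D2 (benefit score 92≥77, risk 8≤10).
D9: dominated by D3 (benefit score 32≥20, risk 3≤5).
D10: not dominated.
Pareto-optimal: D3, D4, D10 → 3.

3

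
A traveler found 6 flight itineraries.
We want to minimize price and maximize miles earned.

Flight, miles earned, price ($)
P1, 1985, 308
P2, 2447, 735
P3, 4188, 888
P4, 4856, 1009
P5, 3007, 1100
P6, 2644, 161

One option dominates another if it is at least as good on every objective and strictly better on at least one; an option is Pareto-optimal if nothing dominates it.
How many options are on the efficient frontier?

P1: dominated by P6 (miles earned 2644≥1985, price 161≤308).
P2: dominated by P6 (miles earned 2644≥2447, price 161≤735).
P3: not dominated.
P4: not dominated (best miles earned).
P5: dominated by P3 (miles earned 4188≥3007, price 888≤1100).
P6: not dominated (best price).
Pareto-optimal: P3, P4, P6 → 3.

3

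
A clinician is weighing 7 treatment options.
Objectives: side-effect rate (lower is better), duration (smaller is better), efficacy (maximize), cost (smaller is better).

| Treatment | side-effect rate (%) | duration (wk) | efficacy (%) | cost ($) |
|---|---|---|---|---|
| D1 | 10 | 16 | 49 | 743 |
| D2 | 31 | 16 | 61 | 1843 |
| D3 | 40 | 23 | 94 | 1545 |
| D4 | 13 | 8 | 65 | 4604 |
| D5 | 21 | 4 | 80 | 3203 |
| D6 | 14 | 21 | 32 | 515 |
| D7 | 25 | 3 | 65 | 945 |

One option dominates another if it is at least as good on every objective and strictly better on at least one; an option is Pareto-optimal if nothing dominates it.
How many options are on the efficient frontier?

6

D1: not dominated (best side-effect rate).
D2: dominated by D7 (side-effect rate 25≤31, duration 3≤16, efficacy 65≥61, cost 945≤1843).
D3: not dominated (best efficacy).
D4: not dominated.
D5: not dominated.
D6: not dominated (best cost).
D7: not dominated (best duration).
Pareto-optimal: D1, D3, D4, D5, D6, D7 → 6.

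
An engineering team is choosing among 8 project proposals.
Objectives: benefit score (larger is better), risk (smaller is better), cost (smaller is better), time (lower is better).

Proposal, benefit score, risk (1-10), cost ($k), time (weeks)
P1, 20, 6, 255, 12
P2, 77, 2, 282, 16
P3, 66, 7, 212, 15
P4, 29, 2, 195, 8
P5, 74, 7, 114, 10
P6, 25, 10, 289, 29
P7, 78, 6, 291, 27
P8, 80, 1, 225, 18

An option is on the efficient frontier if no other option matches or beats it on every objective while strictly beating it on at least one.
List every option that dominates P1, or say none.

P4: benefit score 29≥20, risk 2≤6, cost 195≤255, time 8≤12 — dominates P1.
Others (P2, P3, P5, P6, P7, P8) are each worse than P1 on at least one objective.

P4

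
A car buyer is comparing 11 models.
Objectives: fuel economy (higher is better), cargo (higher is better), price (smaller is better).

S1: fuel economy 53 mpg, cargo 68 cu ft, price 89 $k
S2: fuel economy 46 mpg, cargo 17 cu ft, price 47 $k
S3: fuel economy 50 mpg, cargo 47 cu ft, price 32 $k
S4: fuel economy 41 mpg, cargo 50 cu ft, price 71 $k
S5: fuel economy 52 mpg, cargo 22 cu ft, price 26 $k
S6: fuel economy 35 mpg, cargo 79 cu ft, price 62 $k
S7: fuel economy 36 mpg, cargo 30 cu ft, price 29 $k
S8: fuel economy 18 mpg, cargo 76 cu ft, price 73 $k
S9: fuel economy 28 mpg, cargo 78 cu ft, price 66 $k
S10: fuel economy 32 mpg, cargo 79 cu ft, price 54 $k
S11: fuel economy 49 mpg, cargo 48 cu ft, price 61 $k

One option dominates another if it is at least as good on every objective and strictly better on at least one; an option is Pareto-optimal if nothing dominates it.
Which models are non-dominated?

S1: not dominated (best fuel economy).
S2: dominated by S3 (fuel economy 50≥46, cargo 47≥17, price 32≤47).
S3: not dominated.
S4: not dominated.
S5: not dominated (best price).
S6: not dominated.
S7: not dominated.
S8: dominated by S6 (fuel economy 35≥18, cargo 79≥76, price 62≤73).
S9: dominated by S6 (fuel economy 35≥28, cargo 79≥78, price 62≤66).
S10: not dominated.
S11: not dominated.

S1, S3, S4, S5, S6, S7, S10, S11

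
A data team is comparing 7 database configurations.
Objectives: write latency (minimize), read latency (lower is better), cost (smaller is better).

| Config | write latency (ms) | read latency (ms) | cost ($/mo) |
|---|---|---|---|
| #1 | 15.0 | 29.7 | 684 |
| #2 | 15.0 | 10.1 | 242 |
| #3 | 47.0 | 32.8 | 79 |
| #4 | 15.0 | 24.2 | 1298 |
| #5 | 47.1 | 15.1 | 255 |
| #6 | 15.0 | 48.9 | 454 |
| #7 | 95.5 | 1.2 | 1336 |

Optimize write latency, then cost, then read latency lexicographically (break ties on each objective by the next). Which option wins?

First minimize write latency: best is 15.0, kept {#1, #2, #4, #6}.
Then minimize cost: best is 242, kept {#2}.

#2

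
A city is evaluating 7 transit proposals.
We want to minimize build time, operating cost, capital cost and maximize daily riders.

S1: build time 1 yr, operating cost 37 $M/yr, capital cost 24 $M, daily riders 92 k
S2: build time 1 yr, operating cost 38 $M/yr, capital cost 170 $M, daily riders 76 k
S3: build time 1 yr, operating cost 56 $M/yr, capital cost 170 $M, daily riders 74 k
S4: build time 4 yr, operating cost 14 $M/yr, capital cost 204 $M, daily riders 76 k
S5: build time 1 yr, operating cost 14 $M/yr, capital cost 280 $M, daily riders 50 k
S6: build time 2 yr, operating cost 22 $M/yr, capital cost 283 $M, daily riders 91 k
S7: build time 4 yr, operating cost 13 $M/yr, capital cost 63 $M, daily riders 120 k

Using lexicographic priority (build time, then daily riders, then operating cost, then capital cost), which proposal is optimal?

First minimize build time: best is 1, kept {S1, S2, S3, S5}.
Then maximize daily riders: best is 92, kept {S1}.

S1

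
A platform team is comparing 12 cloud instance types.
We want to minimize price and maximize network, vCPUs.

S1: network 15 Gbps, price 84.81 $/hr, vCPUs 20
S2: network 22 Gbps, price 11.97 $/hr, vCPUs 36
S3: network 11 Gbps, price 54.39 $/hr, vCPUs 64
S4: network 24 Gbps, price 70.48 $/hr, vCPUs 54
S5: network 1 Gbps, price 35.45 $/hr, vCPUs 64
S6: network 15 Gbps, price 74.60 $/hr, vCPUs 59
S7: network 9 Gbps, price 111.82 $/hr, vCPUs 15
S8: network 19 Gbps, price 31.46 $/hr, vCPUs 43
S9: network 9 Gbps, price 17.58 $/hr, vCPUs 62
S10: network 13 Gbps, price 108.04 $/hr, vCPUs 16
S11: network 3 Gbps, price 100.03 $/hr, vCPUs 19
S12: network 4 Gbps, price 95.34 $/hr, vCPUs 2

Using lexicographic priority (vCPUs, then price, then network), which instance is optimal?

First maximize vCPUs: best is 64, kept {S3, S5}.
Then minimize price: best is 35.45, kept {S5}.

S5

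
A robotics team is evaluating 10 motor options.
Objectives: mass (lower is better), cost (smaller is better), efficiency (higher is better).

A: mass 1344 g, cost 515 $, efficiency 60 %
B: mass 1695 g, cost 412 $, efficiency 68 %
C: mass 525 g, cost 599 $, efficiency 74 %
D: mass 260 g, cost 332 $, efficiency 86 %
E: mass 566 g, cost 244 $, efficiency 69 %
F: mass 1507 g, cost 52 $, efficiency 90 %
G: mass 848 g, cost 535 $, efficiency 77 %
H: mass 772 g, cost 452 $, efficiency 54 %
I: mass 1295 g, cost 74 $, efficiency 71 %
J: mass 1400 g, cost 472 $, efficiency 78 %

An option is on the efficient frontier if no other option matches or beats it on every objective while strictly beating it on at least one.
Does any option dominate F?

A: worse on cost (515 vs 52).
B: worse on mass (1695 vs 1507).
C: worse on cost (599 vs 52).
D: worse on cost (332 vs 52).
E: worse on cost (244 vs 52).
G: worse on cost (535 vs 52).
H: worse on cost (452 vs 52).
I: worse on cost (74 vs 52).
J: worse on cost (472 vs 52).
No option is at least as good as F on every objective and strictly better on one.

No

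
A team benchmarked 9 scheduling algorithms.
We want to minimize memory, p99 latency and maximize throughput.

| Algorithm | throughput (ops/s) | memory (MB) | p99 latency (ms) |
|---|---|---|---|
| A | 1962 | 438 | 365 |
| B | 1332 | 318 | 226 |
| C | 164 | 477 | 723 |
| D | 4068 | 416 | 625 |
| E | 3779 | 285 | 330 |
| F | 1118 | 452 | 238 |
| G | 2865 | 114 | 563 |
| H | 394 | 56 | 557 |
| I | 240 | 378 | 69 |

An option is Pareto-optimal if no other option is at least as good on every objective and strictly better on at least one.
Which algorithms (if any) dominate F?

B

B: throughput 1332≥1118, memory 318≤452, p99 latency 226≤238 — dominates F.
Others (A, C, D, E, G, H, I) are each worse than F on at least one objective.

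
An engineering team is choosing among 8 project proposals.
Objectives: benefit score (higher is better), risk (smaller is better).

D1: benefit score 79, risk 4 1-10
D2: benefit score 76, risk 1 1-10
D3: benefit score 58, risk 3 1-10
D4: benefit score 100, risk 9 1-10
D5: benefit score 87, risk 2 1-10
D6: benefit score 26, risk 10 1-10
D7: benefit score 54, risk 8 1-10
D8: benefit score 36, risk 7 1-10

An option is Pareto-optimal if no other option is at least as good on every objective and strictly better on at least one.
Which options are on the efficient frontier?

D1: dominated by D5 (benefit score 87≥79, risk 2≤4).
D2: not dominated (best risk).
D3: dominated by D2 (benefit score 76≥58, risk 1≤3).
D4: not dominated (best benefit score).
D5: not dominated.
D6: dominated by D1 (benefit score 79≥26, risk 4≤10).
D7: dominated by D1 (benefit score 79≥54, risk 4≤8).
D8: dominated by D1 (benefit score 79≥36, risk 4≤7).

D2, D4, D5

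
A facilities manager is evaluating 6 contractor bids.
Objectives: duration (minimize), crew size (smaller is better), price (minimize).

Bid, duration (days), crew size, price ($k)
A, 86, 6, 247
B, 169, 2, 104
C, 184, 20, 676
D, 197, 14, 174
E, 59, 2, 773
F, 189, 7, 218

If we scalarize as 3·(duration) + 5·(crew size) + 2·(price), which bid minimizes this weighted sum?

A: 3·86 + 5·6 + 2·247 = 782
B: 3·169 + 5·2 + 2·104 = 725
C: 3·184 + 5·20 + 2·676 = 2004
D: 3·197 + 5·14 + 2·174 = 1009
E: 3·59 + 5·2 + 2·773 = 1733
F: 3·189 + 5·7 + 2·218 = 1038
Lowest: B at 725.

B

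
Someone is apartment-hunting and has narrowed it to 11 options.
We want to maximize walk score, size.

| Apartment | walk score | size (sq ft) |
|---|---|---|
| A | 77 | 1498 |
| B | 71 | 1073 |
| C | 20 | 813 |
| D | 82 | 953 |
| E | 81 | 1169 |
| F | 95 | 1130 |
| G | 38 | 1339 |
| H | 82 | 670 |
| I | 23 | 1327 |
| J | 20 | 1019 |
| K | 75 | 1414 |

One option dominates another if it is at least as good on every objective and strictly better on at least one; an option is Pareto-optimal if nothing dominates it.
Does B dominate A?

B vs A: B is worse on walk score (71 vs 77), so it does not dominate A.

No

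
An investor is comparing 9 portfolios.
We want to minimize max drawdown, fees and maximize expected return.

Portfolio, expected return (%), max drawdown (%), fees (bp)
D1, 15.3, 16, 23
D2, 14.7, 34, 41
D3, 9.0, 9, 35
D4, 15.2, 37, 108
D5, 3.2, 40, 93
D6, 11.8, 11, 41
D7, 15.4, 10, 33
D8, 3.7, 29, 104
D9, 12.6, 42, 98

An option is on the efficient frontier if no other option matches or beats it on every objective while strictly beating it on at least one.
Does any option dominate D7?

No

D1: worse on expected return (15.3 vs 15.4).
D2: worse on expected return (14.7 vs 15.4).
D3: worse on expected return (9.0 vs 15.4).
D4: worse on expected return (15.2 vs 15.4).
D5: worse on expected return (3.2 vs 15.4).
D6: worse on expected return (11.8 vs 15.4).
D8: worse on expected return (3.7 vs 15.4).
D9: worse on expected return (12.6 vs 15.4).
No option is at least as good as D7 on every objective and strictly better on one.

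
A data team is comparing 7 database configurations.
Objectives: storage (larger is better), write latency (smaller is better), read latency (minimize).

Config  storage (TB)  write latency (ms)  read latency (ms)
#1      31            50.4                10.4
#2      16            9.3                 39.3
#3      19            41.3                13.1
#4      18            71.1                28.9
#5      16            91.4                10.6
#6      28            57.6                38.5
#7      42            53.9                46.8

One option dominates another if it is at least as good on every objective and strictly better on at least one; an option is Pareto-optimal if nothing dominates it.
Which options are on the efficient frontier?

#1: not dominated (best read latency).
#2: not dominated (best write latency).
#3: not dominated.
#4: dominated by #1 (storage 31≥18, write latency 50.4≤71.1, read latency 10.4≤28.9).
#5: dominated by #1 (storage 31≥16, write latency 50.4≤91.4, read latency 10.4≤10.6).
#6: dominated by #1 (storage 31≥28, write latency 50.4≤57.6, read latency 10.4≤38.5).
#7: not dominated (best storage).

#1, #2, #3, #7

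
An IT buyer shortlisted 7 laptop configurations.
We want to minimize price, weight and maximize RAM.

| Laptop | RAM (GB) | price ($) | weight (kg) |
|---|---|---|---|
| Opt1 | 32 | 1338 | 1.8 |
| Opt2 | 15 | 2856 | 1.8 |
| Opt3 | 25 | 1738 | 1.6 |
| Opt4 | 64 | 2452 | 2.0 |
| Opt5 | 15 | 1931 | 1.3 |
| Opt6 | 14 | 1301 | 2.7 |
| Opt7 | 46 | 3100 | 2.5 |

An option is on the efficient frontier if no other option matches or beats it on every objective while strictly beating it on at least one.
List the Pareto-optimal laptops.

Opt1, Opt3, Opt4, Opt5, Opt6

Opt1: not dominated.
Opt2: dominated by Opt1 (RAM 32≥15, price 1338≤2856, weight 1.8≤1.8).
Opt3: not dominated.
Opt4: not dominated (best RAM).
Opt5: not dominated (best weight).
Opt6: not dominated (best price).
Opt7: dominated by Opt4 (RAM 64≥46, price 2452≤3100, weight 2.0≤2.5).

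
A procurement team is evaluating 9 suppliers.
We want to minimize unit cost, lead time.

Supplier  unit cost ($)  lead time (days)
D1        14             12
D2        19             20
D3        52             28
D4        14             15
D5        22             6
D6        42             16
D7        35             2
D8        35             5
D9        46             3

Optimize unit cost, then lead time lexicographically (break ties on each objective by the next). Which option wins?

D1

First minimize unit cost: best is 14, kept {D1, D4}.
Then minimize lead time: best is 12, kept {D1}.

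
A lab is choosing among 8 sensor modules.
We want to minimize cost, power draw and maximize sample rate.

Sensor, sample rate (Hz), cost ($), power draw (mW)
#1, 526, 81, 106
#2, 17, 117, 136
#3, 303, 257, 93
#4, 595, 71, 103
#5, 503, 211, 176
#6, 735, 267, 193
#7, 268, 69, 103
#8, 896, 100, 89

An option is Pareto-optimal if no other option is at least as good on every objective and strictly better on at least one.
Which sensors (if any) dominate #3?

#8

#8: sample rate 896≥303, cost 100≤257, power draw 89≤93 — dominates #3.
Others (#1, #2, #4, #5, #6, #7) are each worse than #3 on at least one objective.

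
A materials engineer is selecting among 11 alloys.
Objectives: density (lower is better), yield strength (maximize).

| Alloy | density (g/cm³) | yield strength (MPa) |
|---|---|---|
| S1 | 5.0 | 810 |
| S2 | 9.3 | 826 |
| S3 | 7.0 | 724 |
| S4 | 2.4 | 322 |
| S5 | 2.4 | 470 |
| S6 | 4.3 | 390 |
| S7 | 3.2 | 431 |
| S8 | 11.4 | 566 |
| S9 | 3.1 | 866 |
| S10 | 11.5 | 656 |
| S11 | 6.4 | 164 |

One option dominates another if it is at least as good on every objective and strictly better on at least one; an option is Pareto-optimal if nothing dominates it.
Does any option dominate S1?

Yes

S9 vs S1: density 3.1≤5.0, yield strength 866≥810 — S9 is at least as good on every objective and strictly better on at least one, so S9 dominates S1.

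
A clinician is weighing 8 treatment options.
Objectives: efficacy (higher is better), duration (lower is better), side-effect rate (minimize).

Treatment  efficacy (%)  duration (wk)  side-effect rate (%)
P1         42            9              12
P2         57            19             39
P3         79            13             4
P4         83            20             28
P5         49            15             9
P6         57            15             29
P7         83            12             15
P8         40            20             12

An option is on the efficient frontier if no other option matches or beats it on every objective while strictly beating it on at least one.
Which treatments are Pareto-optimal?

P1: not dominated (best duration).
P2: dominated by P3 (efficacy 79≥57, duration 13≤19, side-effect rate 4≤39).
P3: not dominated (best side-effect rate).
P4: dominated by P7 (efficacy 83≥83, duration 12≤20, side-effect rate 15≤28).
P5: dominated by P3 (efficacy 79≥49, duration 13≤15, side-effect rate 4≤9).
P6: dominated by P3 (efficacy 79≥57, duration 13≤15, side-effect rate 4≤29).
P7: not dominated.
P8: dominated by P1 (efficacy 42≥40, duration 9≤20, side-effect rate 12≤12).

P1, P3, P7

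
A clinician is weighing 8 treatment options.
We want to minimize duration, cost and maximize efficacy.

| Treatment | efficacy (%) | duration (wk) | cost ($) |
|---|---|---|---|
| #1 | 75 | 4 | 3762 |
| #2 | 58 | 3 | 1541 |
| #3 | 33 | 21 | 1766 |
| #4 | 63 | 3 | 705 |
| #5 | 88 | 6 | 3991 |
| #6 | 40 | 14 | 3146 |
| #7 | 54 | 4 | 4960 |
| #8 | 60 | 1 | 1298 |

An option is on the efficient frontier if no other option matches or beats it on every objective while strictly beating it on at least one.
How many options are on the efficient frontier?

#1: not dominated.
#2: dominated by #4 (efficacy 63≥58, duration 3≤3, cost 705≤1541).
#3: dominated by #2 (efficacy 58≥33, duration 3≤21, cost 1541≤1766).
#4: not dominated (best cost).
#5: not dominated (best efficacy).
#6: dominated by #2 (efficacy 58≥40, duration 3≤14, cost 1541≤3146).
#7: dominated by #1 (efficacy 75≥54, duration 4≤4, cost 3762≤4960).
#8: not dominated (best duration).
Pareto-optimal: #1, #4, #5, #8 → 4.

4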